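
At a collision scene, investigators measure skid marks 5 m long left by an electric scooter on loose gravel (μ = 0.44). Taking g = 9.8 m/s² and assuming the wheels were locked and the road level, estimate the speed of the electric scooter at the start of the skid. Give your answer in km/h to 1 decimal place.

Deceleration a = μg = 0.44 × 9.8 = 4.312 m/s².
v = √(2a·d) = √(2 × 4.312 × 5) = √43.120 = 6.5666 m/s.
= 6.5666 × 3.6 = 23.640 km/h.

Initial speed ≈ 23.6 km/h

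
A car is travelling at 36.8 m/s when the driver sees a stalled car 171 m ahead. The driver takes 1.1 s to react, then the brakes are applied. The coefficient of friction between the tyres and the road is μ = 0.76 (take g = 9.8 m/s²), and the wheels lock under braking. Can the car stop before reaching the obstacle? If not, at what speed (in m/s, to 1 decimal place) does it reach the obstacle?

Yes — it stops about 39.6 m short of the obstacle, so it never reaches it

a = μg = 0.76 × 9.8 = 7.448 m/s².
Reaction distance = 36.8000 × 1.1 = 40.480 m.
Braking distance = v²/(2a) = 1354.240 / 14.896 = 90.913 m.
Total stopping distance = 40.480 + 90.913 = 131.393 m, vs 171 m available — it stops with 171 − 131.393 = 39.607 m to spare.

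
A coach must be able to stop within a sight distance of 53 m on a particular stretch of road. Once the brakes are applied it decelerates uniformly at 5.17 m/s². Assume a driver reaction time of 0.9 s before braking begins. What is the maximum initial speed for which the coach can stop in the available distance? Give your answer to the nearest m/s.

Maximum speed ≈ 19 m/s

Stopping distance: v·t_r + v²/(2a) = 53 with t_r = 0.9 s and a = 5.170 m/s².
So v² + 9.306 v − 548.02 = 0.
Positive root: v = −a·t_r + √((a·t_r)² + 2a·d) = −4.653 + √(21.650 + 548.02) = 19.2148 m/s.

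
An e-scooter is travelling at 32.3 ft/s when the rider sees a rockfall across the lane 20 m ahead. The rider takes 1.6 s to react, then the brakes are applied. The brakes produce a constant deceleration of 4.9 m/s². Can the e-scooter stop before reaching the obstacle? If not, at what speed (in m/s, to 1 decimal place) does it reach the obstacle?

32.3 ft/s × 0.3048 = 9.8450 m/s.
Reaction distance = 9.8450 × 1.6 = 15.752 m.
Braking distance needed to stop: v²/(2a) = 96.924 / 9.800 = 9.890 m, so total needed = 15.752 + 9.890 = 25.642 m > 20 m — it cannot stop.
Distance remaining when braking begins: 20 − 15.752 = 4.248 m.
v² = v₀² − 2a·d = 96.924 − 2 × 4.900 × 4.248 = 55.294 m²/s².
v = √55.294 = 7.436 m/s.

No — it strikes the obstacle at 7.4 m/s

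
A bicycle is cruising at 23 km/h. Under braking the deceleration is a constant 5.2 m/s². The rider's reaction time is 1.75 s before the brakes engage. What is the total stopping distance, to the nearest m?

23 km/h ÷ 3.6 = 6.3889 m/s.
Reaction distance = v·t_r = 6.3889 × 1.75 = 11.181 m.
Braking distance = v²/(2a) = 6.3889² / (2 × 5.200) = 40.818 / 10.400 = 3.925 m.
Total = 11.181 + 3.925 = 15.106 m.

Total stopping distance ≈ 15 m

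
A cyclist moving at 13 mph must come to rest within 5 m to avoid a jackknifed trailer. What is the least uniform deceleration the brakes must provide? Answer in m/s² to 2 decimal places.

13 mph × 0.44704 = 5.8115 m/s.
v² = 2a·d ⇒ a = v²/(2d) = 5.8115² / (2 × 5.000) = 33.774 / 10.000 = 3.3774 m/s².

Required deceleration ≈ 3.38 m/s²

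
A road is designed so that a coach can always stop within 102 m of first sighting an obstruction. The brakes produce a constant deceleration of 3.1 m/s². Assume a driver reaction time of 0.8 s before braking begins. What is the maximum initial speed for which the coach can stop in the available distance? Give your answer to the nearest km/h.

Stopping distance: v·t_r + v²/(2a) = 102 with t_r = 0.8 s and a = 3.100 m/s².
So v² + 4.960 v − 632.40 = 0.
Positive root: v = −a·t_r + √((a·t_r)² + 2a·d) = −2.480 + √(6.150 + 632.40) = 22.7895 m/s.
22.7895 m/s × 3.6 = 82.042 km/h.

Maximum speed ≈ 82 km/h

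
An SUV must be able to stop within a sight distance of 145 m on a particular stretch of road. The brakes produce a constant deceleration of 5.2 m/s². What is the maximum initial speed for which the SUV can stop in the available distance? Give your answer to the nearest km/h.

v²/(2a) = d ⇒ v = √(2 × 5.200 × 145) = √1508.00 = 38.8330 m/s.
38.8330 m/s × 3.6 = 139.799 km/h.

Maximum speed ≈ 140 km/h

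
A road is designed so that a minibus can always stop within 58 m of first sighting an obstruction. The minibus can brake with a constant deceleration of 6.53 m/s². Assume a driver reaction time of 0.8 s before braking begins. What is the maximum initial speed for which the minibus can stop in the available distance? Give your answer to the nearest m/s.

Maximum speed ≈ 23 m/s

Stopping distance: v·t_r + v²/(2a) = 58 with t_r = 0.8 s and a = 6.530 m/s².
So v² + 10.448 v − 757.48 = 0.
Positive root: v = −a·t_r + √((a·t_r)² + 2a·d) = −5.224 + √(27.290 + 757.48) = 22.7897 m/s.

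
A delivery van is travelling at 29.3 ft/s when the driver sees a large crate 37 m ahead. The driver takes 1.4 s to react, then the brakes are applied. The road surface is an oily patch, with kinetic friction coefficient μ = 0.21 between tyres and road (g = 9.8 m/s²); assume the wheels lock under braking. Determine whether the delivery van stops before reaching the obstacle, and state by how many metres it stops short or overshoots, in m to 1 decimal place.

29.3 ft/s × 0.3048 = 8.9306 m/s.
a = μg = 0.21 × 9.8 = 2.058 m/s².
Reaction distance = 8.9306 × 1.4 = 12.503 m.
Braking distance = v²/(2a) = 79.756 / 4.116 = 19.377 m.
Total stopping distance = 12.503 + 19.377 = 31.880 m, vs 37 m available — it stops with 37 − 31.880 = 5.120 m to spare.

Yes — it stops 5.1 m short of the obstacle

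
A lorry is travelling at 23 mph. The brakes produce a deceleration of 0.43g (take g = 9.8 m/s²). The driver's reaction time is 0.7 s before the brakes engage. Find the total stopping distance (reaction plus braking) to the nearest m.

Total stopping distance ≈ 20 m

23 mph × 0.44704 = 10.2819 m/s.
a = 0.43 × 9.8 = 4.214 m/s².
Reaction distance = v·t_r = 10.2819 × 0.7 = 7.197 m.
Braking distance = v²/(2a) = 10.2819² / (2 × 4.214) = 105.717 / 8.428 = 12.544 m.
Total = 7.197 + 12.544 = 19.741 m.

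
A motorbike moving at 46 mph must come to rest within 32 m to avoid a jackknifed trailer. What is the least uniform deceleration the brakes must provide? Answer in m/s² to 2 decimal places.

Required deceleration ≈ 6.61 m/s²

46 mph × 0.44704 = 20.5638 m/s.
v² = 2a·d ⇒ a = v²/(2d) = 20.5638² / (2 × 32.000) = 422.870 / 64.000 = 6.6073 m/s².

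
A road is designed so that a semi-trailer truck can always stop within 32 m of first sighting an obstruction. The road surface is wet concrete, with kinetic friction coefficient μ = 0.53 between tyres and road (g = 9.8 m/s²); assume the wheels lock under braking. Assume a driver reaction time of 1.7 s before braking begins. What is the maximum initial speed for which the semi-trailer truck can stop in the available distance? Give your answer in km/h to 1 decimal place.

Maximum speed ≈ 41.1 km/h

a = μg = 0.53 × 9.8 = 5.194 m/s².
Stopping distance: v·t_r + v²/(2a) = 32 with t_r = 1.7 s and a = 5.194 m/s².
So v² + 17.660 v − 332.42 = 0.
Positive root: v = −a·t_r + √((a·t_r)² + 2a·d) = −8.830 + √(77.969 + 332.42) = 11.4281 m/s.
11.4281 m/s × 3.6 = 41.141 km/h.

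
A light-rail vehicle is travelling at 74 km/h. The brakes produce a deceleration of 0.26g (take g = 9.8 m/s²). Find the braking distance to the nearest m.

74 km/h ÷ 3.6 = 20.5556 m/s.
a = 0.26 × 9.8 = 2.548 m/s².
Braking distance = v²/(2a) = 20.5556² / (2 × 2.548) = 422.533 / 5.096 = 82.915 m.

Braking distance ≈ 83 m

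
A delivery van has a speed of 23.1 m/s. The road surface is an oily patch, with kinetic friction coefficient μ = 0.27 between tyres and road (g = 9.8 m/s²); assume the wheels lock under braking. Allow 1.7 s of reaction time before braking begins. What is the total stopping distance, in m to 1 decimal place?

a = μg = 0.27 × 9.8 = 2.646 m/s².
Reaction distance = v·t_r = 23.1000 × 1.7 = 39.270 m.
Braking distance = v²/(2a) = 23.1000² / (2 × 2.646) = 533.610 / 5.292 = 100.833 m.
Total = 39.270 + 100.833 = 140.103 m.

Total stopping distance ≈ 140.1 m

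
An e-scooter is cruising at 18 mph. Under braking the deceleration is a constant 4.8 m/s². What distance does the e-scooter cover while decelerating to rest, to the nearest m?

Braking distance ≈ 7 m

18 mph × 0.44704 = 8.0467 m/s.
Braking distance = v²/(2a) = 8.0467² / (2 × 4.800) = 64.749 / 9.600 = 6.745 m.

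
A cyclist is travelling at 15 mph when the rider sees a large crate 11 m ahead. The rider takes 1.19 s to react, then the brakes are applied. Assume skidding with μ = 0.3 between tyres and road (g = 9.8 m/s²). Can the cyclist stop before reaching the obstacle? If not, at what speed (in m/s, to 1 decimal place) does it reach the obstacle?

No — it strikes the obstacle at 5.2 m/s

15 mph × 0.44704 = 6.7056 m/s.
a = μg = 0.3 × 9.8 = 2.940 m/s².
Reaction distance = 6.7056 × 1.19 = 7.980 m.
Braking distance needed to stop: v²/(2a) = 44.965 / 5.880 = 7.647 m, so total needed = 7.980 + 7.647 = 15.627 m > 11 m — it cannot stop.
Distance remaining when braking begins: 11 − 7.980 = 3.020 m.
v² = v₀² − 2a·d = 44.965 − 2 × 2.940 × 3.020 = 27.207 m²/s².
v = √27.207 = 5.216 m/s.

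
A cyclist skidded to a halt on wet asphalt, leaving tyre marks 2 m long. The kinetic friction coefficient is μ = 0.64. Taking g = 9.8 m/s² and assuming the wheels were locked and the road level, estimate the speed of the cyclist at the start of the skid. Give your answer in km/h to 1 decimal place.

Initial speed ≈ 18.0 km/h

Deceleration a = μg = 0.64 × 9.8 = 6.272 m/s².
v = √(2a·d) = √(2 × 6.272 × 2) = √25.088 = 5.0088 m/s.
= 5.0088 × 3.6 = 18.032 km/h.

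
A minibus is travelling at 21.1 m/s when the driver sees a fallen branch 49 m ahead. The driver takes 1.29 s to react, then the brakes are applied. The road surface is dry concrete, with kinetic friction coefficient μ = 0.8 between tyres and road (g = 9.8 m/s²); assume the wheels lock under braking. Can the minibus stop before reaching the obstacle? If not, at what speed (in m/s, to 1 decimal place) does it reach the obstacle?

No — it strikes the obstacle at 10.2 m/s

a = μg = 0.8 × 9.8 = 7.840 m/s².
Reaction distance = 21.1000 × 1.29 = 27.219 m.
Braking distance needed to stop: v²/(2a) = 445.210 / 15.680 = 28.393 m, so total needed = 27.219 + 28.393 = 55.612 m > 49 m — it cannot stop.
Distance remaining when braking begins: 49 − 27.219 = 21.781 m.
v² = v₀² − 2a·d = 445.210 − 2 × 7.840 × 21.781 = 103.684 m²/s².
v = √103.684 = 10.183 m/s.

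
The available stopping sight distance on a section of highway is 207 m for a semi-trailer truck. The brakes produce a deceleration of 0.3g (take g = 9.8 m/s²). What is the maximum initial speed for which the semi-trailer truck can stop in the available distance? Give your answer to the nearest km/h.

Maximum speed ≈ 126 km/h

a = 0.3 × 9.8 = 2.940 m/s².
v²/(2a) = d ⇒ v = √(2 × 2.940 × 207) = √1217.16 = 34.8878 m/s.
34.8878 m/s × 3.6 = 125.596 km/h.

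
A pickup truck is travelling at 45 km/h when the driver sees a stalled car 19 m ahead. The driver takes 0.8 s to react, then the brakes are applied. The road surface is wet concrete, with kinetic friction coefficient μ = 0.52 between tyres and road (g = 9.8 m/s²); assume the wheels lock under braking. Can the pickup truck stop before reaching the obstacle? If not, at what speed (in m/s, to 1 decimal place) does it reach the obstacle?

45 km/h ÷ 3.6 = 12.5000 m/s.
a = μg = 0.52 × 9.8 = 5.096 m/s².
Reaction distance = 12.5000 × 0.8 = 10.000 m.
Braking distance needed to stop: v²/(2a) = 156.250 / 10.192 = 15.331 m, so total needed = 10.000 + 15.331 = 25.331 m > 19 m — it cannot stop.
Distance remaining when braking begins: 19 − 10.000 = 9.000 m.
v² = v₀² − 2a·d = 156.250 − 2 × 5.096 × 9.000 = 64.522 m²/s².
v = √64.522 = 8.033 m/s.

No — it strikes the obstacle at 8.0 m/s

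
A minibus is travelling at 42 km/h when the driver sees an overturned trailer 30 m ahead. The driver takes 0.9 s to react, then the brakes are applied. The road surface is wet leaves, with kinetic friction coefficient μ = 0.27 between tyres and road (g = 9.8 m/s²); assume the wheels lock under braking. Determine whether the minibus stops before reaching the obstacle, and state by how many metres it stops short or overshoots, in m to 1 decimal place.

No — it overshoots by 6.2 m

42 km/h ÷ 3.6 = 11.6667 m/s.
a = μg = 0.27 × 9.8 = 2.646 m/s².
Reaction distance = 11.6667 × 0.9 = 10.500 m.
Braking distance = v²/(2a) = 136.112 / 5.292 = 25.720 m.
Total stopping distance = 10.500 + 25.720 = 36.220 m, vs 30 m available — it cannot stop in time and overshoots by 36.220 − 30 = 6.220 m.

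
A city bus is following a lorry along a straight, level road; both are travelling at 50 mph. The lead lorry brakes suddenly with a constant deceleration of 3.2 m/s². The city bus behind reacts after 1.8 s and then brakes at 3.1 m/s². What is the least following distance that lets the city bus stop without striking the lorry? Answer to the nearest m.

Minimum gap ≈ 43 m

50 mph × 0.44704 = 22.3520 m/s.
Leader travels v²/(2a_L) = 499.612 / 6.400 = 78.064 m before stopping.
Follower covers v·t_r = 22.3520 × 1.8 = 40.234 m while reacting, then v²/(2a_F) = 499.612 / 6.200 = 80.583 m while braking, for a total of 40.234 + 80.583 = 120.817 m.
Since a_F ≤ a_L and the follower starts braking later, the follower is never slower than the leader, so the closest approach is when both have stopped.
Minimum gap = 120.817 − 78.064 = 42.753 m.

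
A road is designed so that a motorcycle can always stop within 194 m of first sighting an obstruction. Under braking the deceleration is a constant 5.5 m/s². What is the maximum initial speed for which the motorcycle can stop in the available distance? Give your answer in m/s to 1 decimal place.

Maximum speed ≈ 46.2 m/s

v²/(2a) = d ⇒ v = √(2 × 5.500 × 194) = √2134.00 = 46.1952 m/s.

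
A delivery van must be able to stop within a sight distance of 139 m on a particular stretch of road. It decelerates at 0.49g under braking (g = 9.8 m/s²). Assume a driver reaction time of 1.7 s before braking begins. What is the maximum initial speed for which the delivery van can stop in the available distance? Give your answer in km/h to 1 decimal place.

a = 0.49 × 9.8 = 4.802 m/s².
Stopping distance: v·t_r + v²/(2a) = 139 with t_r = 1.7 s and a = 4.802 m/s².
So v² + 16.327 v − 1334.96 = 0.
Positive root: v = −a·t_r + √((a·t_r)² + 2a·d) = −8.163 + √(66.635 + 1334.96) = 29.2749 m/s.
29.2749 m/s × 3.6 = 105.390 km/h.

Maximum speed ≈ 105.4 km/h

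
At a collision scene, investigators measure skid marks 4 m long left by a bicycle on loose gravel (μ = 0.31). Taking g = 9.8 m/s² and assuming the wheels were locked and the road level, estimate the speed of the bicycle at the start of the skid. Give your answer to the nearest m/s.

Initial speed ≈ 5 m/s

Deceleration a = μg = 0.31 × 9.8 = 3.038 m/s².
v = √(2a·d) = √(2 × 3.038 × 4) = √24.304 = 4.9299 m/s.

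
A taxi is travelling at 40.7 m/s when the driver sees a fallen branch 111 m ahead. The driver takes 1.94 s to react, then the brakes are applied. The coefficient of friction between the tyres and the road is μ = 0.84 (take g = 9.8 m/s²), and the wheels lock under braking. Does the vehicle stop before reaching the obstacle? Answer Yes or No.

a = μg = 0.84 × 9.8 = 8.232 m/s².
Reaction distance = 40.7000 × 1.94 = 78.958 m.
Braking distance = v²/(2a) = 1656.490 / 16.464 = 100.613 m.
Total stopping distance = 78.958 + 100.613 = 179.571 m, vs 111 m available — it cannot stop in time and overshoots by 179.571 − 111 = 68.571 m.

No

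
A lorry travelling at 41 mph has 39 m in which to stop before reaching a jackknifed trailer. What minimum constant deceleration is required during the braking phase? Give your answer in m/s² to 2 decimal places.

Required deceleration ≈ 4.31 m/s²

41 mph × 0.44704 = 18.3286 m/s.
v² = 2a·d ⇒ a = v²/(2d) = 18.3286² / (2 × 39.000) = 335.938 / 78.000 = 4.3069 m/s².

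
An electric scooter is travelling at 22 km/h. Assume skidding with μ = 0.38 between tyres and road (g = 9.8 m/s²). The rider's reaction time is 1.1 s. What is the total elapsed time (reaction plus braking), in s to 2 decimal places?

22 km/h ÷ 3.6 = 6.1111 m/s.
a = μg = 0.38 × 9.8 = 3.724 m/s².
Braking time = v/a = 6.1111 / 3.724 = 1.641 s.
Total = 1.1 + 1.641 = 2.741 s.

Total time ≈ 2.74 s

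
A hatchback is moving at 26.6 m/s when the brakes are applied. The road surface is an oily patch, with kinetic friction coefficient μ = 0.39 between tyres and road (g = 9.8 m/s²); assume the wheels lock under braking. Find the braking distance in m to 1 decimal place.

Braking distance ≈ 92.6 m

a = μg = 0.39 × 9.8 = 3.822 m/s².
Braking distance = v²/(2a) = 26.6000² / (2 × 3.822) = 707.560 / 7.644 = 92.564 m.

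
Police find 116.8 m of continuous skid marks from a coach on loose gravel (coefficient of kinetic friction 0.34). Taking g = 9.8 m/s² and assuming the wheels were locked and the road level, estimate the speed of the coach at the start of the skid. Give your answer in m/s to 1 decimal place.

Deceleration a = μg = 0.34 × 9.8 = 3.332 m/s².
v = √(2a·d) = √(2 × 3.332 × 116.8) = √778.355 = 27.8990 m/s.

Initial speed ≈ 27.9 m/s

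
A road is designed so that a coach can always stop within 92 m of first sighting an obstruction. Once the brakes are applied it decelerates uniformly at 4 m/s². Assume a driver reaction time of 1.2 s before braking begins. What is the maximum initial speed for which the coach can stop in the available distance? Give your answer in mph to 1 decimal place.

Maximum speed ≈ 50.9 mph

Stopping distance: v·t_r + v²/(2a) = 92 with t_r = 1.2 s and a = 4.000 m/s².
So v² + 9.600 v − 736.00 = 0.
Positive root: v = −a·t_r + √((a·t_r)² + 2a·d) = −4.800 + √(23.040 + 736.00) = 22.7507 m/s.
22.7507 m/s ÷ 0.44704 = 50.892 mph.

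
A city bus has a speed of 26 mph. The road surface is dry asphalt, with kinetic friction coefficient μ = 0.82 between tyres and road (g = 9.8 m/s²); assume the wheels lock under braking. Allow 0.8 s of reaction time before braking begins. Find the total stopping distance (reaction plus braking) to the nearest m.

Total stopping distance ≈ 18 m

26 mph × 0.44704 = 11.6230 m/s.
a = μg = 0.82 × 9.8 = 8.036 m/s².
Reaction distance = v·t_r = 11.6230 × 0.8 = 9.298 m.
Braking distance = v²/(2a) = 11.6230² / (2 × 8.036) = 135.094 / 16.072 = 8.406 m.
Total = 9.298 + 8.406 = 17.704 m.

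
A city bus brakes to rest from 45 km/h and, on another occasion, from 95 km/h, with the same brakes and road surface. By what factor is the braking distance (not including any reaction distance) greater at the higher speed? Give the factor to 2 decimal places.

Braking distance d = v²/(2a), so with a fixed, d ∝ v².
Factor = (95/45)² = 2.1111² = 4.4567.

Factor ≈ 4.46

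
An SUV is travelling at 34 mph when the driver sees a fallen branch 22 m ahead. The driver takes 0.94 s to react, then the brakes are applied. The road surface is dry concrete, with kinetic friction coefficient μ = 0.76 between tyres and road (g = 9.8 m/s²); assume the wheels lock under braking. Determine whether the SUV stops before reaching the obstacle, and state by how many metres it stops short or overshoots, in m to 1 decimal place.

34 mph × 0.44704 = 15.1994 m/s.
a = μg = 0.76 × 9.8 = 7.448 m/s².
Reaction distance = 15.1994 × 0.94 = 14.287 m.
Braking distance = v²/(2a) = 231.022 / 14.896 = 15.509 m.
Total stopping distance = 14.287 + 15.509 = 29.796 m, vs 22 m available — it cannot stop in time and overshoots by 29.796 − 22 = 7.796 m.

No — it overshoots by 7.8 m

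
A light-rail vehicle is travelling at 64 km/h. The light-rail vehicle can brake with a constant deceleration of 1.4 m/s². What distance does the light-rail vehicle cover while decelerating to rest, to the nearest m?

Braking distance ≈ 113 m

64 km/h ÷ 3.6 = 17.7778 m/s.
Braking distance = v²/(2a) = 17.7778² / (2 × 1.400) = 316.050 / 2.800 = 112.875 m.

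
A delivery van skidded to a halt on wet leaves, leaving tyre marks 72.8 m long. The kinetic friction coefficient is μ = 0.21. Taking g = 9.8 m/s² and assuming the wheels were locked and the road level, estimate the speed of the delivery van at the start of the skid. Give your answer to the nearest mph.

Initial speed ≈ 39 mph

Deceleration a = μg = 0.21 × 9.8 = 2.058 m/s².
v = √(2a·d) = √(2 × 2.058 × 72.8) = √299.645 = 17.3103 m/s.
= 17.3103 ÷ 0.44704 = 38.722 mph.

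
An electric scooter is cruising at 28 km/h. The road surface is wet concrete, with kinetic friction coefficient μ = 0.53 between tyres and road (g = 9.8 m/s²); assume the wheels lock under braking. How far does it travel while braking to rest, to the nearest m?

28 km/h ÷ 3.6 = 7.7778 m/s.
a = μg = 0.53 × 9.8 = 5.194 m/s².
Braking distance = v²/(2a) = 7.7778² / (2 × 5.194) = 60.494 / 10.388 = 5.823 m.

Braking distance ≈ 6 m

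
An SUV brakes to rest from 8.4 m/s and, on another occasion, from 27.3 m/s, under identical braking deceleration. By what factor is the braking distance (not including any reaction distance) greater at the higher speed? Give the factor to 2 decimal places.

Factor ≈ 10.56

Braking distance d = v²/(2a), so with a fixed, d ∝ v².
Factor = (27.3/8.4)² = 3.2500² = 10.5625.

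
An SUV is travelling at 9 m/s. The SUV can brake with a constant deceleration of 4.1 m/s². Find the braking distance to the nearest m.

Braking distance ≈ 10 m

Braking distance = v²/(2a) = 9.0000² / (2 × 4.100) = 81.000 / 8.200 = 9.878 m.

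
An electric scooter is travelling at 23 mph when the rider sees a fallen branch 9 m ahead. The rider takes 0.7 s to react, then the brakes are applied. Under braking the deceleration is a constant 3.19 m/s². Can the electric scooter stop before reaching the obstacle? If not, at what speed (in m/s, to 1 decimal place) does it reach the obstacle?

No — it strikes the obstacle at 9.7 m/s

23 mph × 0.44704 = 10.2819 m/s.
Reaction distance = 10.2819 × 0.7 = 7.197 m.
Braking distance needed to stop: v²/(2a) = 105.717 / 6.380 = 16.570 m, so total needed = 7.197 + 16.570 = 23.767 m > 9 m — it cannot stop.
Distance remaining when braking begins: 9 − 7.197 = 1.803 m.
v² = v₀² − 2a·d = 105.717 − 2 × 3.190 × 1.803 = 94.214 m²/s².
v = √94.214 = 9.706 m/s.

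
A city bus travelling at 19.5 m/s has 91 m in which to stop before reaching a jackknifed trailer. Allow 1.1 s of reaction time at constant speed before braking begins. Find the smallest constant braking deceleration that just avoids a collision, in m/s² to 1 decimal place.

Required deceleration ≈ 2.7 m/s²

Distance covered during reaction = 19.5000 × 1.1 = 21.450 m.
Distance available for braking: 91 − 21.450 = 69.550 m.
v² = 2a·d ⇒ a = v²/(2d) = 19.5000² / (2 × 69.550) = 380.250 / 139.100 = 2.7336 m/s².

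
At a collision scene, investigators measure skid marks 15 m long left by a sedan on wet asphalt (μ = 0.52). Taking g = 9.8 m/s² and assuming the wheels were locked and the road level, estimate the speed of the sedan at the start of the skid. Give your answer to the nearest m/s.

Deceleration a = μg = 0.52 × 9.8 = 5.096 m/s².
v = √(2a·d) = √(2 × 5.096 × 15) = √152.880 = 12.3645 m/s.

Initial speed ≈ 12 m/s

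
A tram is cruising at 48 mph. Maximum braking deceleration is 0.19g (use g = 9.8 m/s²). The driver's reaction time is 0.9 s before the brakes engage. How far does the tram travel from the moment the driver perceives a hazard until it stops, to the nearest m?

Total stopping distance ≈ 143 m

48 mph × 0.44704 = 21.4579 m/s.
a = 0.19 × 9.8 = 1.862 m/s².
Reaction distance = v·t_r = 21.4579 × 0.9 = 19.312 m.
Braking distance = v²/(2a) = 21.4579² / (2 × 1.862) = 460.441 / 3.724 = 123.642 m.
Total = 19.312 + 123.642 = 142.954 m.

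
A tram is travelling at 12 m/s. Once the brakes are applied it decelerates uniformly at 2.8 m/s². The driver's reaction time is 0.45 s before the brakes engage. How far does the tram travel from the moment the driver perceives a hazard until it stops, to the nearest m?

Reaction distance = v·t_r = 12.0000 × 0.45 = 5.400 m.
Braking distance = v²/(2a) = 12.0000² / (2 × 2.800) = 144.000 / 5.600 = 25.714 m.
Total = 5.400 + 25.714 = 31.114 m.

Total stopping distance ≈ 31 m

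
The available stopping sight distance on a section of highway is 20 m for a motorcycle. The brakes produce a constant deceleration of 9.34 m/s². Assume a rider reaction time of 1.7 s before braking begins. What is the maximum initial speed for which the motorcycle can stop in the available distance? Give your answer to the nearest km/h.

Stopping distance: v·t_r + v²/(2a) = 20 with t_r = 1.7 s and a = 9.340 m/s².
So v² + 31.756 v − 373.60 = 0.
Positive root: v = −a·t_r + √((a·t_r)² + 2a·d) = −15.878 + √(252.111 + 373.60) = 9.1362 m/s.
9.1362 m/s × 3.6 = 32.890 km/h.

Maximum speed ≈ 33 km/h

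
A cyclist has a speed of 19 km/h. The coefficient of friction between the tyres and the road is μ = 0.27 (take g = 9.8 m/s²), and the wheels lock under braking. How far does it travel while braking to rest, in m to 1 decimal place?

19 km/h ÷ 3.6 = 5.2778 m/s.
a = μg = 0.27 × 9.8 = 2.646 m/s².
Braking distance = v²/(2a) = 5.2778² / (2 × 2.646) = 27.855 / 5.292 = 5.264 m.

Braking distance ≈ 5.3 m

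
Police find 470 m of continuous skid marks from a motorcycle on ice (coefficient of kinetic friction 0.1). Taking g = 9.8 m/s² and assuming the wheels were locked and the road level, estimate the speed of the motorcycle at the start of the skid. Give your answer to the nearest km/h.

Initial speed ≈ 109 km/h

Deceleration a = μg = 0.1 × 9.8 = 0.980 m/s².
v = √(2a·d) = √(2 × 0.980 × 470) = √921.200 = 30.3513 m/s.
= 30.3513 × 3.6 = 109.265 km/h.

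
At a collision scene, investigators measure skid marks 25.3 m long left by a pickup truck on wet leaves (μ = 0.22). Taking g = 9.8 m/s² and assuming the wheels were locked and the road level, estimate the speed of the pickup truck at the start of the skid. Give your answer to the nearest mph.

Deceleration a = μg = 0.22 × 9.8 = 2.156 m/s².
v = √(2a·d) = √(2 × 2.156 × 25.3) = √109.094 = 10.4448 m/s.
= 10.4448 ÷ 0.44704 = 23.364 mph.

Initial speed ≈ 23 mph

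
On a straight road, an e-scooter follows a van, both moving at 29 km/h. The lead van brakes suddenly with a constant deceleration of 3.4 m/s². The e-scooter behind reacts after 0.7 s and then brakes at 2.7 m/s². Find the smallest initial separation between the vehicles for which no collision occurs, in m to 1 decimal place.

29 km/h ÷ 3.6 = 8.0556 m/s.
Leader travels v²/(2a_L) = 64.893 / 6.800 = 9.543 m before stopping.
Follower covers v·t_r = 8.0556 × 0.7 = 5.639 m while reacting, then v²/(2a_F) = 64.893 / 5.400 = 12.017 m while braking, for a total of 5.639 + 12.017 = 17.656 m.
Since a_F ≤ a_L and the follower starts braking later, the follower is never slower than the leader, so the closest approach is when both have stopped.
Minimum gap = 17.656 − 9.543 = 8.113 m.

Minimum gap ≈ 8.1 m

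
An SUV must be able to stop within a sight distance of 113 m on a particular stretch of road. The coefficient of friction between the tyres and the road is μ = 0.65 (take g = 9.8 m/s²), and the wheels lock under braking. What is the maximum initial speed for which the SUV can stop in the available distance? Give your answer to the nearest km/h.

a = μg = 0.65 × 9.8 = 6.370 m/s².
v²/(2a) = d ⇒ v = √(2 × 6.370 × 113) = √1439.62 = 37.9423 m/s.
37.9423 m/s × 3.6 = 136.592 km/h.

Maximum speed ≈ 137 km/h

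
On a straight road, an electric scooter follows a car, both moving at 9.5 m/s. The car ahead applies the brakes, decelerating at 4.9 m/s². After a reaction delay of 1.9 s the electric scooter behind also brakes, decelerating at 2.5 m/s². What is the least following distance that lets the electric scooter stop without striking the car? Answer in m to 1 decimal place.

Minimum gap ≈ 26.9 m

Leader travels v²/(2a_L) = 90.250 / 9.800 = 9.209 m before stopping.
Follower covers v·t_r = 9.5000 × 1.9 = 18.050 m while reacting, then v²/(2a_F) = 90.250 / 5.000 = 18.050 m while braking, for a total of 18.050 + 18.050 = 36.100 m.
Since a_F ≤ a_L and the follower starts braking later, the follower is never slower than the leader, so the closest approach is when both have stopped.
Minimum gap = 36.100 − 9.209 = 26.891 m.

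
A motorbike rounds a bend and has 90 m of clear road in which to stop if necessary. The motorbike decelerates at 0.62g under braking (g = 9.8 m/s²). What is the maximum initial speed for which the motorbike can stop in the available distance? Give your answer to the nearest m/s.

Maximum speed ≈ 33 m/s

a = 0.62 × 9.8 = 6.076 m/s².
v²/(2a) = d ⇒ v = √(2 × 6.076 × 90) = √1093.68 = 33.0708 m/s.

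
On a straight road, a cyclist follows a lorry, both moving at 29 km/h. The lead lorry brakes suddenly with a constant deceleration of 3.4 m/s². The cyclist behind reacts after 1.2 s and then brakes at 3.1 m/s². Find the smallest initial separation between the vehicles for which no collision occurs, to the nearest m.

29 km/h ÷ 3.6 = 8.0556 m/s.
Leader travels v²/(2a_L) = 64.893 / 6.800 = 9.543 m before stopping.
Follower covers v·t_r = 8.0556 × 1.2 = 9.667 m while reacting, then v²/(2a_F) = 64.893 / 6.200 = 10.467 m while braking, for a total of 9.667 + 10.467 = 20.134 m.
Since a_F ≤ a_L and the follower starts braking later, the follower is never slower than the leader, so the closest approach is when both have stopped.
Minimum gap = 20.134 − 9.543 = 10.591 m.

Minimum gap ≈ 11 m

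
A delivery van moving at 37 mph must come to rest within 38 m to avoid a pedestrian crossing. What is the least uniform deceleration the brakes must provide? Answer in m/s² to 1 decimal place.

37 mph × 0.44704 = 16.5405 m/s.
v² = 2a·d ⇒ a = v²/(2d) = 16.5405² / (2 × 38.000) = 273.588 / 76.000 = 3.5998 m/s².

Required deceleration ≈ 3.6 m/s²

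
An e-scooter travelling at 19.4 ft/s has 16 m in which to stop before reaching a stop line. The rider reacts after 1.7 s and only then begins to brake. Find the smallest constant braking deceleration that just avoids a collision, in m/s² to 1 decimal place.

Required deceleration ≈ 2.9 m/s²

19.4 ft/s × 0.3048 = 5.9131 m/s.
Distance covered during reaction = 5.9131 × 1.7 = 10.052 m.
Distance available for braking: 16 − 10.052 = 5.948 m.
v² = 2a·d ⇒ a = v²/(2d) = 5.9131² / (2 × 5.948) = 34.965 / 11.896 = 2.9392 m/s².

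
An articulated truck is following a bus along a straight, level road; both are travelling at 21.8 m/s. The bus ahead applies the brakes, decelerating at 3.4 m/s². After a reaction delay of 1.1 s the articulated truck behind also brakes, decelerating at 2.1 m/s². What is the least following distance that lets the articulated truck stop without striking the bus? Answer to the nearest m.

Minimum gap ≈ 67 m

Leader travels v²/(2a_L) = 475.240 / 6.800 = 69.888 m before stopping.
Follower covers v·t_r = 21.8000 × 1.1 = 23.980 m while reacting, then v²/(2a_F) = 475.240 / 4.200 = 113.152 m while braking, for a total of 23.980 + 113.152 = 137.132 m.
Since a_F ≤ a_L and the follower starts braking later, the follower is never slower than the leader, so the closest approach is when both have stopped.
Minimum gap = 137.132 − 69.888 = 67.244 m.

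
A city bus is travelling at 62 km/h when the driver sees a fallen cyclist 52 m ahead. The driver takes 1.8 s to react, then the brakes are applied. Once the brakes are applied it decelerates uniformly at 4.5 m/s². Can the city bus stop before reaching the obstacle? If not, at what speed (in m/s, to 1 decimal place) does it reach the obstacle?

62 km/h ÷ 3.6 = 17.2222 m/s.
Reaction distance = 17.2222 × 1.8 = 31.000 m.
Braking distance needed to stop: v²/(2a) = 296.604 / 9.000 = 32.956 m, so total needed = 31.000 + 32.956 = 63.956 m > 52 m — it cannot stop.
Distance remaining when braking begins: 52 − 31.000 = 21.000 m.
v² = v₀² − 2a·d = 296.604 − 2 × 4.500 × 21.000 = 107.604 m²/s².
v = √107.604 = 10.373 m/s.

No — it strikes the obstacle at 10.4 m/s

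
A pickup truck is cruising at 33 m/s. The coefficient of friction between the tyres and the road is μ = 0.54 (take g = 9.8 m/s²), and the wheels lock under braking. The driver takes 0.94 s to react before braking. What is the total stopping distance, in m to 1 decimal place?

a = μg = 0.54 × 9.8 = 5.292 m/s².
Reaction distance = v·t_r = 33.0000 × 0.94 = 31.020 m.
Braking distance = v²/(2a) = 33.0000² / (2 × 5.292) = 1089.000 / 10.584 = 102.891 m.
Total = 31.020 + 102.891 = 133.911 m.

Total stopping distance ≈ 133.9 m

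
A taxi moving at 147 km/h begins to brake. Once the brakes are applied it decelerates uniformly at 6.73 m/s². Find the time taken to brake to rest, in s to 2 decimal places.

147 km/h ÷ 3.6 = 40.8333 m/s.
Braking time = v/a = 40.8333 / 6.730 = 6.067 s.

Braking time ≈ 6.07 s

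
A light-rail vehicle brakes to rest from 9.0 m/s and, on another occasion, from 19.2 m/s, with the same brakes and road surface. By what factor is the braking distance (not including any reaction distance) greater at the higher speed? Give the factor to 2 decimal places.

Braking distance d = v²/(2a), so with a fixed, d ∝ v².
Factor = (19.2/9.0)² = 2.1333² = 4.5510.

Factor ≈ 4.55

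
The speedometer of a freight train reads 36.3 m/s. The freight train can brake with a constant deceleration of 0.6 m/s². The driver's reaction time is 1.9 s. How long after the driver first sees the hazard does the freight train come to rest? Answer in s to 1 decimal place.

Total time ≈ 62.4 s

Braking time = v/a = 36.3000 / 0.600 = 60.500 s.
Total = 1.9 + 60.500 = 62.400 s.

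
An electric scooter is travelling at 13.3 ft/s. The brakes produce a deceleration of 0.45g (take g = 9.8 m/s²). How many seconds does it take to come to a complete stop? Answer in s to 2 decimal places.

13.3 ft/s × 0.3048 = 4.0538 m/s.
a = 0.45 × 9.8 = 4.410 m/s².
Braking time = v/a = 4.0538 / 4.410 = 0.919 s.

Braking time ≈ 0.92 s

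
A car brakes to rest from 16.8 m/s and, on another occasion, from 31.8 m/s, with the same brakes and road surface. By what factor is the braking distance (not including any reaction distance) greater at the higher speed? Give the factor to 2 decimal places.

Braking distance d = v²/(2a), so with a fixed, d ∝ v².
Factor = (31.8/16.8)² = 1.8929² = 3.5831.

Factor ≈ 3.58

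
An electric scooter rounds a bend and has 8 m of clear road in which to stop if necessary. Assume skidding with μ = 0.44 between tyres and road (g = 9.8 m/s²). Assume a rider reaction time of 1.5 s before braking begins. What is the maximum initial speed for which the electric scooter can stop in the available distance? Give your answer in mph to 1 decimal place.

Maximum speed ≈ 9.1 mph

a = μg = 0.44 × 9.8 = 4.312 m/s².
Stopping distance: v·t_r + v²/(2a) = 8 with t_r = 1.5 s and a = 4.312 m/s².
So v² + 12.936 v − 68.99 = 0.
Positive root: v = −a·t_r + √((a·t_r)² + 2a·d) = −6.468 + √(41.835 + 68.99) = 4.0593 m/s.
4.0593 m/s ÷ 0.44704 = 9.080 mph.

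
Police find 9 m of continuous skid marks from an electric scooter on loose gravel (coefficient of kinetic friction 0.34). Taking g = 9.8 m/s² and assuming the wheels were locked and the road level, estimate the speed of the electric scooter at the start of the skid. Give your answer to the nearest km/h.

Initial speed ≈ 28 km/h

Deceleration a = μg = 0.34 × 9.8 = 3.332 m/s².
v = √(2a·d) = √(2 × 3.332 × 9) = √59.976 = 7.7444 m/s.
= 7.7444 × 3.6 = 27.880 km/h.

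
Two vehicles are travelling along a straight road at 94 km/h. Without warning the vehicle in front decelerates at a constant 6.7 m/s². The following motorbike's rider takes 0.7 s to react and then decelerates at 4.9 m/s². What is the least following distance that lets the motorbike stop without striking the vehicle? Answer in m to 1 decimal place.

94 km/h ÷ 3.6 = 26.1111 m/s.
Leader travels v²/(2a_L) = 681.790 / 13.400 = 50.880 m before stopping.
Follower covers v·t_r = 26.1111 × 0.7 = 18.278 m while reacting, then v²/(2a_F) = 681.790 / 9.800 = 69.570 m while braking, for a total of 18.278 + 69.570 = 87.848 m.
Since a_F ≤ a_L and the follower starts braking later, the follower is never slower than the leader, so the closest approach is when both have stopped.
Minimum gap = 87.848 − 50.880 = 36.968 m.

Minimum gap ≈ 37.0 m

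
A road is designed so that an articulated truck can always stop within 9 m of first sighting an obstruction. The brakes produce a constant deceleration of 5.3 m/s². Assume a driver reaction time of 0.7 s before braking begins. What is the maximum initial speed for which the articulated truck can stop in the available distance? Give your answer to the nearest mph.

Stopping distance: v·t_r + v²/(2a) = 9 with t_r = 0.7 s and a = 5.300 m/s².
So v² + 7.420 v − 95.40 = 0.
Positive root: v = −a·t_r + √((a·t_r)² + 2a·d) = −3.710 + √(13.764 + 95.40) = 6.7382 m/s.
6.7382 m/s ÷ 0.44704 = 15.073 mph.

Maximum speed ≈ 15 mph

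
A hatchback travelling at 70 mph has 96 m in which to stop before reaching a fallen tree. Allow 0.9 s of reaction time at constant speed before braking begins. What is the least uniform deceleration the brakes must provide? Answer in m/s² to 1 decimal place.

Required deceleration ≈ 7.2 m/s²

70 mph × 0.44704 = 31.2928 m/s.
Distance covered during reaction = 31.2928 × 0.9 = 28.164 m.
Distance available for braking: 96 − 28.164 = 67.836 m.
v² = 2a·d ⇒ a = v²/(2d) = 31.2928² / (2 × 67.836) = 979.239 / 135.672 = 7.2177 m/s².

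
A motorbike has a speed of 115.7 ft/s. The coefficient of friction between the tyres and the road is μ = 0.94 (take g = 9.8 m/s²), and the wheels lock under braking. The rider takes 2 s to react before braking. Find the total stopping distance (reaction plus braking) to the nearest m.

Total stopping distance ≈ 138 m

115.7 ft/s × 0.3048 = 35.2654 m/s.
a = μg = 0.94 × 9.8 = 9.212 m/s².
Reaction distance = v·t_r = 35.2654 × 2 = 70.531 m.
Braking distance = v²/(2a) = 35.2654² / (2 × 9.212) = 1243.648 / 18.424 = 67.502 m.
Total = 70.531 + 67.502 = 138.033 m.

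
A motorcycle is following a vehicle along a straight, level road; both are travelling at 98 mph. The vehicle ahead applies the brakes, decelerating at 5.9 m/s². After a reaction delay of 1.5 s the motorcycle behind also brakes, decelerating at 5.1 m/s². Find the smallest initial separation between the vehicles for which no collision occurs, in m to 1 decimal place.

Minimum gap ≈ 91.2 m

98 mph × 0.44704 = 43.8099 m/s.
Leader travels v²/(2a_L) = 1919.307 / 11.800 = 162.653 m before stopping.
Follower covers v·t_r = 43.8099 × 1.5 = 65.715 m while reacting, then v²/(2a_F) = 1919.307 / 10.200 = 188.167 m while braking, for a total of 65.715 + 188.167 = 253.882 m.
Since a_F ≤ a_L and the follower starts braking later, the follower is never slower than the leader, so the closest approach is when both have stopped.
Minimum gap = 253.882 − 162.653 = 91.229 m.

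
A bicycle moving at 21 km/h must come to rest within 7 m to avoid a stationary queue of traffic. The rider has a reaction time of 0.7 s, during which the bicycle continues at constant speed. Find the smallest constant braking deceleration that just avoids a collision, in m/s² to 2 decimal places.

21 km/h ÷ 3.6 = 5.8333 m/s.
Distance covered during reaction = 5.8333 × 0.7 = 4.083 m.
Distance available for braking: 7 − 4.083 = 2.917 m.
v² = 2a·d ⇒ a = v²/(2d) = 5.8333² / (2 × 2.917) = 34.027 / 5.834 = 5.8325 m/s².

Required deceleration ≈ 5.83 m/s²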